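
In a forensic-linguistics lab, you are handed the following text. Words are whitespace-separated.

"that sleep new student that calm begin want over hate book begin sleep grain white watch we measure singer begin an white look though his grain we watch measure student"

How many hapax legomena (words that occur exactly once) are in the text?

Frequencies: begin:3, that:2, sleep:2, student:2, grain:2, white:2, watch:2, we:2, measure:2, new:1, calm:1, want:1, over:1, hate:1, book:1, singer:1, an:1, look:1, though:1, his:1
Hapax (freq=1): an, book, calm, hate, his, look, new, over, singer, though, want

11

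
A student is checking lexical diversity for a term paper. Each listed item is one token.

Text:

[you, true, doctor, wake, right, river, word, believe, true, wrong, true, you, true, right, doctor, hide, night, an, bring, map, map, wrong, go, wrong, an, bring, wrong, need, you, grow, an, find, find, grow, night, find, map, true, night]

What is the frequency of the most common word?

Frequencies: true:5, wrong:4, you:3, night:3, an:3, map:3, find:3, doctor:2, right:2, bring:2, grow:2, wake:1, river:1, word:1, believe:1, hide:1, go:1, need:1
Most common: 'true' with frequency 5.

5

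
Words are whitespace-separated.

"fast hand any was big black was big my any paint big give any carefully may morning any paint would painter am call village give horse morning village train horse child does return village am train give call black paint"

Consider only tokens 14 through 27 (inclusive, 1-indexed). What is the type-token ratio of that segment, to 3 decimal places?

0.857

Segment tokens 14–27: any, carefully, may, morning, any, paint, would, painter, am, call, village, give, horse, morning
Segment N = 14, segment V = 12.
TTR = 12 / 14 = 0.857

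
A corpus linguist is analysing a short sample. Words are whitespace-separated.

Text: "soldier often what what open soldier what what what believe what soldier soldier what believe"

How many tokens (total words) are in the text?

Tokens: soldier, often, what, what, open, soldier, what, what, what, believe, what, soldier, soldier, what, believe
N = 15

15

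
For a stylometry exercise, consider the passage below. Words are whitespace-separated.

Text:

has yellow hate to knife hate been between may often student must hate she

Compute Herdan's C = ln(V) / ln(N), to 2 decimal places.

N = 14, V = 12.
ln(V) = 2.484907, ln(N) = 2.639057
C = 2.484907 / 2.639057 = 0.94

0.94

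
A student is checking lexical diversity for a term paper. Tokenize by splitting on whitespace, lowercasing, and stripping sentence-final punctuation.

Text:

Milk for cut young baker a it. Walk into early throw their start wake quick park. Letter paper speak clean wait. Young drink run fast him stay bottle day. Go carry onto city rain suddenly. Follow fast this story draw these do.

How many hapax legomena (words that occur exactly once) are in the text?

Frequencies: young:2, fast:2, milk:1, for:1, cut:1, baker:1, a:1, it:1, walk:1, into:1, early:1, throw:1, their:1, start:1, wake:1, quick:1, park:1, letter:1, paper:1, speak:1, … (20 more, each freq 1)
Hapax (freq=1): a, baker, bottle, carry, city, clean, cut, day, do, draw, drink, early, follow, for, go, him, into, it, letter, milk, onto, paper, park, quick, rain, run, speak, start, stay, story, suddenly, their, these, this, throw, wait, wake, walk

38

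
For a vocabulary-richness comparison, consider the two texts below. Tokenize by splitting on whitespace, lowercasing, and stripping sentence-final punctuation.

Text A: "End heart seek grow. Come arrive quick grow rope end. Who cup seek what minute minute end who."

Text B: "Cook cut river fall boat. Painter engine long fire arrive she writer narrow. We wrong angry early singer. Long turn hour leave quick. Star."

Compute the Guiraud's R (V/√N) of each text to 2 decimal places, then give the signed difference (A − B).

-1.86

A: V=12, N=18, R=2.83
B: V=23, N=24, R=4.69
Difference = 2.83 − 4.69 = -1.86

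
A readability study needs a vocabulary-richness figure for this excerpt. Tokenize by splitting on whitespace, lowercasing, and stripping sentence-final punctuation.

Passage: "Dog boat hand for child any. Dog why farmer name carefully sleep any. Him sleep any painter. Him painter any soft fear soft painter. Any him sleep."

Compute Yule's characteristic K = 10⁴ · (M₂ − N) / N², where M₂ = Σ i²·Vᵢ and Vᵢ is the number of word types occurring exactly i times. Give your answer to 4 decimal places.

576.1317

Frequencies: any:5, sleep:3, him:3, painter:3, dog:2, soft:2, boat:1, hand:1, for:1, child:1, why:1, farmer:1, name:1, carefully:1, fear:1
N = 27. Frequency spectrum: V_1=9, V_2=2, V_3=3, V_5=1
M₂ = 1²·9 + 2²·2 + 3²·3 + 5²·1 = 69
K = 10000 × (69 − 27) / 27² = 576.1317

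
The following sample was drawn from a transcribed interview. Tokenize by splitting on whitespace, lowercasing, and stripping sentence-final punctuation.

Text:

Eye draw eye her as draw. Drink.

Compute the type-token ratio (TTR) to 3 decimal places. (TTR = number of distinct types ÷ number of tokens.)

0.714

N = 7 tokens, V = 5 types.
TTR = V / N = 5 / 7 = 0.714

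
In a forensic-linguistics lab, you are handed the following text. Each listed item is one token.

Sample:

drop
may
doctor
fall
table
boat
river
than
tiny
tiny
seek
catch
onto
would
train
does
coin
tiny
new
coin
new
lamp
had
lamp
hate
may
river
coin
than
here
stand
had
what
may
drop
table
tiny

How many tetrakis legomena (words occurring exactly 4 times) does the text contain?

Frequencies: tiny:4, may:3, coin:3, drop:2, table:2, river:2, than:2, new:2, lamp:2, had:2, doctor:1, fall:1, boat:1, seek:1, catch:1, onto:1, would:1, train:1, does:1, hate:1, … (3 more, each freq 1)
Words with frequency 4: tiny

1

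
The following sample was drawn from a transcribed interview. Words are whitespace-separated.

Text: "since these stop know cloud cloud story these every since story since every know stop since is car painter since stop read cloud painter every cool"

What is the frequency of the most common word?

Frequencies: since:5, stop:3, cloud:3, every:3, these:2, know:2, story:2, painter:2, is:1, car:1, read:1, cool:1
Most common: 'since' with frequency 5.

5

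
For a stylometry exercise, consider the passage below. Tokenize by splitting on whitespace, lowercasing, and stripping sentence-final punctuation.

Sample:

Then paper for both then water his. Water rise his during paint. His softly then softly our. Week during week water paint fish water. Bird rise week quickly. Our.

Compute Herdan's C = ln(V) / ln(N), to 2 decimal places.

N = 29, V = 15.
ln(V) = 2.708050, ln(N) = 3.367296
C = 2.708050 / 3.367296 = 0.80

0.80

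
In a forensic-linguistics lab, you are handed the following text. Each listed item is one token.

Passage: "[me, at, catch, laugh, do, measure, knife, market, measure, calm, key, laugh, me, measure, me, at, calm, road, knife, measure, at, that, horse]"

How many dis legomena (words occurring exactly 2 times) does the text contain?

3

Frequencies: measure:4, me:3, at:3, laugh:2, knife:2, calm:2, catch:1, do:1, market:1, key:1, road:1, that:1, horse:1
Words with frequency 2: calm, knife, laugh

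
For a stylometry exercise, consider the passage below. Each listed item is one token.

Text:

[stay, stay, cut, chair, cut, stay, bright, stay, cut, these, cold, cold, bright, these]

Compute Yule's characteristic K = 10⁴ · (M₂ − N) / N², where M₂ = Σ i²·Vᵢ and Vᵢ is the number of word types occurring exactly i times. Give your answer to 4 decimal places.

Frequencies: stay:4, cut:3, bright:2, these:2, cold:2, chair:1
N = 14. Frequency spectrum: V_1=1, V_2=3, V_3=1, V_4=1
M₂ = 1²·1 + 2²·3 + 3²·1 + 4²·1 = 38
K = 10000 × (38 − 14) / 14² = 1224.4898

1224.4898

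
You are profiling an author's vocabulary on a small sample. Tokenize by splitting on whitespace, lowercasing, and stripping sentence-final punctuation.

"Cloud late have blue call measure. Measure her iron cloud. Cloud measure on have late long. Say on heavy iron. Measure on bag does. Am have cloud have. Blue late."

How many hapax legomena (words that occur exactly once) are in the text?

8

Frequencies: cloud:4, have:4, measure:4, late:3, on:3, blue:2, iron:2, call:1, her:1, long:1, say:1, heavy:1, bag:1, does:1, am:1
Hapax (freq=1): am, bag, call, does, heavy, her, long, say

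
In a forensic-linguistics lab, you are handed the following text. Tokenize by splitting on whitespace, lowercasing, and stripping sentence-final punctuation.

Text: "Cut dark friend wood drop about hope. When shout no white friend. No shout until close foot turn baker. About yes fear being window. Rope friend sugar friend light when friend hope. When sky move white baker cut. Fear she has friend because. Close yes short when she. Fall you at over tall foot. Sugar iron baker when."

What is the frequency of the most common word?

6

Frequencies: friend:6, when:5, baker:3, cut:2, about:2, hope:2, shout:2, no:2, white:2, close:2, foot:2, yes:2, fear:2, sugar:2, she:2, dark:1, wood:1, drop:1, until:1, turn:1, … (15 more, each freq 1)
Most common: 'friend' with frequency 6.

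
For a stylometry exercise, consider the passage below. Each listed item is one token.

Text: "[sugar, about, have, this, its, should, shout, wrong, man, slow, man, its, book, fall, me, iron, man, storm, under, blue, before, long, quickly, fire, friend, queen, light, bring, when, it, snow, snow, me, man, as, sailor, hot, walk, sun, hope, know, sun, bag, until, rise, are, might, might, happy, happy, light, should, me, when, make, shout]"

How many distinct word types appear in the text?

Distinct types: {about, are, as, bag, before, blue, book, bring, fall, fire, friend, happy, have, hope, hot, iron, it, its, know, light, long, make, man, me, might, queen, quickly, rise, sailor, should, shout, slow, snow, storm, sugar, sun, this, under, until, walk, when, wrong}
V = 42

42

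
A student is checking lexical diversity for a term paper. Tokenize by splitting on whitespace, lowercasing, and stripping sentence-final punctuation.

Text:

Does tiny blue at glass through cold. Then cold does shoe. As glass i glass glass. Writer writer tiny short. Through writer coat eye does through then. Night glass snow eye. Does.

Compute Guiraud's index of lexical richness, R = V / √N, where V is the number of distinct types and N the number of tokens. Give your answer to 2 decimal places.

3.01

N = 32, V = 17.
√N = 5.656854
R = 17 / 5.656854 = 3.01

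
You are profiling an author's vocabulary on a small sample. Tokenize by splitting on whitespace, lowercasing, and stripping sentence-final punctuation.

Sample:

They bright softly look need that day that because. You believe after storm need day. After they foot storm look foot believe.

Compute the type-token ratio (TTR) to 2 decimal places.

N = 22 tokens, V = 13 types.
TTR = V / N = 13 / 22 = 0.59

0.59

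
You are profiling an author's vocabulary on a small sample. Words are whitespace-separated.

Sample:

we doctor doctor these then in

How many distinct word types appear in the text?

5

Distinct types: {doctor, in, then, these, we}
V = 5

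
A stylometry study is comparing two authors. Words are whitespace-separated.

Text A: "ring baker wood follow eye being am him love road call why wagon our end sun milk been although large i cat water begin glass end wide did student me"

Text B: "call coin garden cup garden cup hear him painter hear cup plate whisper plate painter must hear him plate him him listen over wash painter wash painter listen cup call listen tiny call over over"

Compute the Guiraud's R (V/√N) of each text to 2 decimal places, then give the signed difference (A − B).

2.92

A: V=29, N=30, R=5.29
B: V=14, N=35, R=2.37
Difference = 5.29 − 2.37 = 2.92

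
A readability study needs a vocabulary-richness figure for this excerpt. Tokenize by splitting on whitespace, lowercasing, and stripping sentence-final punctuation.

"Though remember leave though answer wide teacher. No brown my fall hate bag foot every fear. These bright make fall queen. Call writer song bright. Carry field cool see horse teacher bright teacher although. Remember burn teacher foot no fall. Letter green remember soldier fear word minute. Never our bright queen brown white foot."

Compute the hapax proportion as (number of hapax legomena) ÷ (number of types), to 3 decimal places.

Frequencies: teacher:4, bright:4, remember:3, fall:3, foot:3, though:2, no:2, brown:2, fear:2, queen:2, leave:1, answer:1, wide:1, my:1, hate:1, bag:1, every:1, these:1, make:1, call:1, … (17 more, each freq 1)
Hapax count = 27; type count = 37.
Ratio = 27 / 37 = 0.730

0.730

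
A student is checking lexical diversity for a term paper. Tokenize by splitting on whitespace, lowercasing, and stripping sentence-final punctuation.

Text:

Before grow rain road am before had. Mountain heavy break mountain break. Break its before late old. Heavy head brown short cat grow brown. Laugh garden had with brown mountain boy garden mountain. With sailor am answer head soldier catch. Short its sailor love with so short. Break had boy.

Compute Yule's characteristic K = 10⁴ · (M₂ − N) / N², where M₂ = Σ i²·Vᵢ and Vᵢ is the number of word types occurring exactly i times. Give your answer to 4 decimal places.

Frequencies: mountain:4, break:4, before:3, had:3, brown:3, short:3, with:3, grow:2, am:2, heavy:2, its:2, head:2, garden:2, boy:2, sailor:2, rain:1, road:1, late:1, old:1, cat:1, … (6 more, each freq 1)
N = 50. Frequency spectrum: V_1=11, V_2=8, V_3=5, V_4=2
M₂ = 1²·11 + 2²·8 + 3²·5 + 4²·2 = 120
K = 10000 × (120 − 50) / 50² = 280.0000

280.0000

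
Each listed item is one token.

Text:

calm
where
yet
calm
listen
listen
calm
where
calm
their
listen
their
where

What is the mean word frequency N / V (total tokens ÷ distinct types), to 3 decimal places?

N = 13 tokens, V = 5 types.
Mean frequency = N / V = 13 / 5 = 2.600

2.600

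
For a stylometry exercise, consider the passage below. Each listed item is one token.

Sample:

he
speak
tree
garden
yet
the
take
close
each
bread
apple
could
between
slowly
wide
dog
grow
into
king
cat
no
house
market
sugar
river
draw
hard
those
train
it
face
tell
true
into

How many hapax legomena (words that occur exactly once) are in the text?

Frequencies: into:2, he:1, speak:1, tree:1, garden:1, yet:1, the:1, take:1, close:1, each:1, bread:1, apple:1, could:1, between:1, slowly:1, wide:1, dog:1, grow:1, king:1, cat:1, … (13 more, each freq 1)
Hapax (freq=1): apple, between, bread, cat, close, could, dog, draw, each, face, garden, grow, hard, he, house, it, king, market, no, river, slowly, speak, sugar, take, tell, the, those, train, tree, true, wide, yet

32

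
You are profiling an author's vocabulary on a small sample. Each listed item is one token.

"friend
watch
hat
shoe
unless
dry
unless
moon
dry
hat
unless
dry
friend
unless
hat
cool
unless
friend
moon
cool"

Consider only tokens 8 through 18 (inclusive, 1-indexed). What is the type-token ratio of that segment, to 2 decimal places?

0.55

Segment tokens 8–18: moon, dry, hat, unless, dry, friend, unless, hat, cool, unless, friend
Segment N = 11, segment V = 6.
TTR = 6 / 11 = 0.55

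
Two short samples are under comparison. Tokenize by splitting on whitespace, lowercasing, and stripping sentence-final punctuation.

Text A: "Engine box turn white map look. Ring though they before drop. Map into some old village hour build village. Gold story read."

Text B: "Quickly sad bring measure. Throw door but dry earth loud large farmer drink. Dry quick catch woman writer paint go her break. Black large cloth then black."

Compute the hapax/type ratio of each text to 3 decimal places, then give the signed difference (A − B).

0.025

A: hapax=18, V=20, ratio=0.900
B: hapax=21, V=24, ratio=0.875
Difference = 0.900 − 0.875 = 0.025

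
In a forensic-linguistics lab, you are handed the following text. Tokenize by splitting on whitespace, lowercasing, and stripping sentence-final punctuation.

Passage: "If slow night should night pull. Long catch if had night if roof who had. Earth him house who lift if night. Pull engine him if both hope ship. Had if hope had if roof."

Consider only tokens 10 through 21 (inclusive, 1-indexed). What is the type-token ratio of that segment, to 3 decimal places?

Segment tokens 10–21: had, night, if, roof, who, had, earth, him, house, who, lift, if
Segment N = 12, segment V = 9.
TTR = 9 / 12 = 0.750

0.750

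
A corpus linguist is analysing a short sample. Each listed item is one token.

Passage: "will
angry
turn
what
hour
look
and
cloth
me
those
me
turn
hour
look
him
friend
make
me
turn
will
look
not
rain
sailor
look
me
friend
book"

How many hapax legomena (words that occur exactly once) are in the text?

Frequencies: look:4, me:4, turn:3, will:2, hour:2, friend:2, angry:1, what:1, and:1, cloth:1, those:1, him:1, make:1, not:1, rain:1, sailor:1, book:1
Hapax (freq=1): and, angry, book, cloth, him, make, not, rain, sailor, those, what

11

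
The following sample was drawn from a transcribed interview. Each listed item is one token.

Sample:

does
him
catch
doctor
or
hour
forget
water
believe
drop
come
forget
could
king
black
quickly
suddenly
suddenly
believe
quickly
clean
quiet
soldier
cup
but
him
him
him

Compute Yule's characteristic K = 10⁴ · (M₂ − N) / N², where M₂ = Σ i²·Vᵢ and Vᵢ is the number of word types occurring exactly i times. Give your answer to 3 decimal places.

Frequencies: him:4, forget:2, believe:2, quickly:2, suddenly:2, does:1, catch:1, doctor:1, or:1, hour:1, water:1, drop:1, come:1, could:1, king:1, black:1, clean:1, quiet:1, soldier:1, cup:1, … (1 more, each freq 1)
N = 28. Frequency spectrum: V_1=16, V_2=4, V_4=1
M₂ = 1²·16 + 2²·4 + 4²·1 = 48
K = 10000 × (48 − 28) / 28² = 255.102

255.102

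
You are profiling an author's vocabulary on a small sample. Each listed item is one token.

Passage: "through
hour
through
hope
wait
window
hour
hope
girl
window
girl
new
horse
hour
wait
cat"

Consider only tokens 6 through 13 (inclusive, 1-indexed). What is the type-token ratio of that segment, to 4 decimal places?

0.7500

Segment tokens 6–13: window, hour, hope, girl, window, girl, new, horse
Segment N = 8, segment V = 6.
TTR = 6 / 8 = 0.7500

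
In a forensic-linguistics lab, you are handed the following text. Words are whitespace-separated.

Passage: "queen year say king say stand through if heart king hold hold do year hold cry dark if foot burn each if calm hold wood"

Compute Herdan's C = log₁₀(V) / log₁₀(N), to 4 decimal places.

0.8802

N = 25, V = 17.
log₁₀(V) = 1.230449, log₁₀(N) = 1.397940
C = 1.230449 / 1.397940 = 0.8802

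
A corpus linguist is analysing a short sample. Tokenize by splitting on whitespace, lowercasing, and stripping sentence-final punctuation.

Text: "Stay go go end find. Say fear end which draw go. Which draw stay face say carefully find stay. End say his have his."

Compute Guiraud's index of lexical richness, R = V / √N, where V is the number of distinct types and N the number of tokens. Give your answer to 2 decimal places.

2.45

N = 24, V = 12.
√N = 4.898979
R = 12 / 4.898979 = 2.45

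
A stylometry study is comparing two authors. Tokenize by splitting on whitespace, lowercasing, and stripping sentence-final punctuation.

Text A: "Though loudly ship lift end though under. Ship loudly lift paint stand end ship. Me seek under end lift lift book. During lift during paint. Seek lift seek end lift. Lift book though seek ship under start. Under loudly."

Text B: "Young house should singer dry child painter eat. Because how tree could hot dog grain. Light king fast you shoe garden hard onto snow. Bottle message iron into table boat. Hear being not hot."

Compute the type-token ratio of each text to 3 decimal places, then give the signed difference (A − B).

TTR(A) = 13/39 = 0.333
TTR(B) = 33/34 = 0.971
Difference = 0.333 − 0.971 = -0.638

-0.638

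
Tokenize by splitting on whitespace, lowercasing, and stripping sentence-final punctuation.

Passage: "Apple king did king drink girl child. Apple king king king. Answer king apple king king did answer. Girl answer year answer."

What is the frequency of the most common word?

Frequencies: king:8, answer:4, apple:3, did:2, girl:2, drink:1, child:1, year:1
Most common: 'king' with frequency 8.

8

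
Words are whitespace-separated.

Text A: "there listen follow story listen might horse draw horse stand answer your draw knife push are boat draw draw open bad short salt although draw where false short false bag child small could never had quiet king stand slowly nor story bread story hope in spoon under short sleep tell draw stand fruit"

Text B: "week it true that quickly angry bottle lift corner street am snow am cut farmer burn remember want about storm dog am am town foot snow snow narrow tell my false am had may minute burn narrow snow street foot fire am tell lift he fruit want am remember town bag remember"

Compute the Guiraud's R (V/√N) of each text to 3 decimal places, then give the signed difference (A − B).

A: V=39, N=53, R=5.357
B: V=33, N=52, R=4.576
Difference = 5.357 − 4.576 = 0.781

0.781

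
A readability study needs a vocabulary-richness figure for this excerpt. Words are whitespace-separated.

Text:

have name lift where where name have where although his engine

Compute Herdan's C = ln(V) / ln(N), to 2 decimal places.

N = 11, V = 7.
ln(V) = 1.945910, ln(N) = 2.397895
C = 1.945910 / 2.397895 = 0.81

0.81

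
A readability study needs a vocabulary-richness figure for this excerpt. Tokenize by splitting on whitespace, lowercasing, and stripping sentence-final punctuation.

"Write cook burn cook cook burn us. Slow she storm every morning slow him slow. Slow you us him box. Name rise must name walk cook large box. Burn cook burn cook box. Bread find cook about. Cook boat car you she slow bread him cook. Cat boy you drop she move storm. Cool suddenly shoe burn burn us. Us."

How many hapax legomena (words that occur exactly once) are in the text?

Frequencies: cook:9, burn:6, slow:5, us:4, she:3, him:3, you:3, box:3, storm:2, name:2, bread:2, write:1, every:1, morning:1, rise:1, must:1, walk:1, large:1, find:1, about:1, … (9 more, each freq 1)
Hapax (freq=1): about, boat, boy, car, cat, cool, drop, every, find, large, morning, move, must, rise, shoe, suddenly, walk, write

18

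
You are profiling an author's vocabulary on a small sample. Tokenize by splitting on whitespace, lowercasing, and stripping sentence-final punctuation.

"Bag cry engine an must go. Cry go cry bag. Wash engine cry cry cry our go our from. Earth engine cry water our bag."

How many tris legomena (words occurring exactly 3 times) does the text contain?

Frequencies: cry:7, bag:3, engine:3, go:3, our:3, an:1, must:1, wash:1, from:1, earth:1, water:1
Words with frequency 3: bag, engine, go, our

4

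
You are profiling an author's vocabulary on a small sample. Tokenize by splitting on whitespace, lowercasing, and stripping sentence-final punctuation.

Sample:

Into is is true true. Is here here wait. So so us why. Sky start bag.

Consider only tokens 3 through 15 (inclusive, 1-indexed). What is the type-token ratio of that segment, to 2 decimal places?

Segment tokens 3–15: is, true, true, is, here, here, wait, so, so, us, why, sky, start
Segment N = 13, segment V = 9.
TTR = 9 / 13 = 0.69

0.69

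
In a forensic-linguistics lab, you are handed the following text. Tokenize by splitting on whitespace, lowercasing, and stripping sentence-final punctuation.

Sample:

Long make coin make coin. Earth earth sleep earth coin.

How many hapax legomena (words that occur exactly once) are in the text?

2

Frequencies: coin:3, earth:3, make:2, long:1, sleep:1
Hapax (freq=1): long, sleep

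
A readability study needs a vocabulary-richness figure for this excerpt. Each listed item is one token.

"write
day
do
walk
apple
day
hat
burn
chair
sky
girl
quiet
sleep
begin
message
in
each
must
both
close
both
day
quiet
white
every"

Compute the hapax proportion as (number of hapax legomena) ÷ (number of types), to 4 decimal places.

0.8571

Frequencies: day:3, quiet:2, both:2, write:1, do:1, walk:1, apple:1, hat:1, burn:1, chair:1, sky:1, girl:1, sleep:1, begin:1, message:1, in:1, each:1, must:1, close:1, white:1, … (1 more, each freq 1)
Hapax count = 18; type count = 21.
Ratio = 18 / 21 = 0.8571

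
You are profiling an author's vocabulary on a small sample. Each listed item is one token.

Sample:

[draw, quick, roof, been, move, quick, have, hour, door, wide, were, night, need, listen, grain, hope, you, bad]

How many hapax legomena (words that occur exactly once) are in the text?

16

Frequencies: quick:2, draw:1, roof:1, been:1, move:1, have:1, hour:1, door:1, wide:1, were:1, night:1, need:1, listen:1, grain:1, hope:1, you:1, bad:1
Hapax (freq=1): bad, been, door, draw, grain, have, hope, hour, listen, move, need, night, roof, were, wide, you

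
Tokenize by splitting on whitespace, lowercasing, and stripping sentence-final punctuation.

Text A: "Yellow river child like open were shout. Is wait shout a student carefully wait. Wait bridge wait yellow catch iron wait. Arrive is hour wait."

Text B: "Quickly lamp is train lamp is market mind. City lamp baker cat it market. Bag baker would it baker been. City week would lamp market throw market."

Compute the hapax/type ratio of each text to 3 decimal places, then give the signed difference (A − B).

0.232

A: hapax=13, V=17, ratio=0.765
B: hapax=8, V=15, ratio=0.533
Difference = 0.765 − 0.533 = 0.232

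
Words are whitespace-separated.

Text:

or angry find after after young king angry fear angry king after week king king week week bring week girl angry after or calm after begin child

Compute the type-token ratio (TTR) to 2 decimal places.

N = 27 tokens, V = 13 types.
TTR = V / N = 13 / 27 = 0.48

0.48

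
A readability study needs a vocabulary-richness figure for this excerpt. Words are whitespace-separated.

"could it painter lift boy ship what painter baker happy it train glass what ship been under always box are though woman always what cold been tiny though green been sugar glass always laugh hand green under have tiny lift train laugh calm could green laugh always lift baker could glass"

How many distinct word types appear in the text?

26

Distinct types: {always, are, baker, been, box, boy, calm, cold, could, glass, green, hand, happy, have, it, laugh, lift, painter, ship, sugar, though, tiny, train, under, what, woman}
V = 26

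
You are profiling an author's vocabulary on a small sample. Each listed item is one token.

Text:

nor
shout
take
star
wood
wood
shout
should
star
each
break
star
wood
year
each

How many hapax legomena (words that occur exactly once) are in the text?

5

Frequencies: star:3, wood:3, shout:2, each:2, nor:1, take:1, should:1, break:1, year:1
Hapax (freq=1): break, nor, should, take, year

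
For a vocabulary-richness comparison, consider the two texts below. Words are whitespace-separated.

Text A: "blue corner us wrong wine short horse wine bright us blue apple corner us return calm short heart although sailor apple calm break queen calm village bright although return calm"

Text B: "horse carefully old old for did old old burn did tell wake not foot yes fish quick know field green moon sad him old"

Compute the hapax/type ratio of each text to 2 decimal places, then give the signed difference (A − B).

A: hapax=7, V=17, ratio=0.41
B: hapax=17, V=19, ratio=0.89
Difference = 0.41 − 0.89 = -0.48

-0.48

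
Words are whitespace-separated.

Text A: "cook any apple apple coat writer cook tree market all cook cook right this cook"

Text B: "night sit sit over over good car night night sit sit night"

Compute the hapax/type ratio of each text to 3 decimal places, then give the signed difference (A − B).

0.400

A: hapax=8, V=10, ratio=0.800
B: hapax=2, V=5, ratio=0.400
Difference = 0.800 − 0.400 = 0.400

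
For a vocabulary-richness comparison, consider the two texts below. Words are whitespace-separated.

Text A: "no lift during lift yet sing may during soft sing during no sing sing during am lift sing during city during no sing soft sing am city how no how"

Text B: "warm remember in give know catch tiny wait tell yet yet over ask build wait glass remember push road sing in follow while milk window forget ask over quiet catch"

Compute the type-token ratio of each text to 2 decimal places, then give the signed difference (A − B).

-0.44

TTR(A) = 10/30 = 0.33
TTR(B) = 23/30 = 0.77
Difference = 0.33 − 0.77 = -0.44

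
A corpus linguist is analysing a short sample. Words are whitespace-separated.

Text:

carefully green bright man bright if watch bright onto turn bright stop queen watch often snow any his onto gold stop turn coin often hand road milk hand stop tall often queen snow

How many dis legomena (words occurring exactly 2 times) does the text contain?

Frequencies: bright:4, stop:3, often:3, watch:2, onto:2, turn:2, queen:2, snow:2, hand:2, carefully:1, green:1, man:1, if:1, any:1, his:1, gold:1, coin:1, road:1, milk:1, tall:1
Words with frequency 2: hand, onto, queen, snow, turn, watch

6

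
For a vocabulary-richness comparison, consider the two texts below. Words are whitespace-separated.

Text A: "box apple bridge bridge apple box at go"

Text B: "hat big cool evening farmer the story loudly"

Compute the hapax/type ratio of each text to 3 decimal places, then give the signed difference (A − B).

-0.600

A: hapax=2, V=5, ratio=0.400
B: hapax=8, V=8, ratio=1.000
Difference = 0.400 − 1.000 = -0.600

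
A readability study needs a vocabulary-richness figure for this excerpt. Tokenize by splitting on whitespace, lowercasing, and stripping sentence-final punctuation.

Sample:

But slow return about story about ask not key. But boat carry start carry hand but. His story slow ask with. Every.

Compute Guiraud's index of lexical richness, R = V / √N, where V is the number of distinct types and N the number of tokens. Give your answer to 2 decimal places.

3.20

N = 22, V = 15.
√N = 4.690416
R = 15 / 4.690416 = 3.20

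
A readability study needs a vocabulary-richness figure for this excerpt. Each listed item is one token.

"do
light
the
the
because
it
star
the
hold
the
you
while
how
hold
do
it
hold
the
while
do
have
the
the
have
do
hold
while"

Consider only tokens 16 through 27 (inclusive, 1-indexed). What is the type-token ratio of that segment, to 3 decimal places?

0.500

Segment tokens 16–27: it, hold, the, while, do, have, the, the, have, do, hold, while
Segment N = 12, segment V = 6.
TTR = 6 / 12 = 0.500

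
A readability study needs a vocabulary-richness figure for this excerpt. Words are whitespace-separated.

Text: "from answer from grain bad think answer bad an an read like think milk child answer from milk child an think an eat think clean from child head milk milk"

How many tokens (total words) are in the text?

30

Tokens: from, answer, from, grain, bad, think, answer, bad, an, an, read, like, think, milk, child, answer, from, milk, child, an, think, an, eat, think, clean, from, child, head, milk, milk
N = 30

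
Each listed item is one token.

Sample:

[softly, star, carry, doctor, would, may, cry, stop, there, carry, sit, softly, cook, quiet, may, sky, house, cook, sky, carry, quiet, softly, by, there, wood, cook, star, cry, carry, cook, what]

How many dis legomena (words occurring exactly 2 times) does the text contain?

6

Frequencies: carry:4, cook:4, softly:3, star:2, may:2, cry:2, there:2, quiet:2, sky:2, doctor:1, would:1, stop:1, sit:1, house:1, by:1, wood:1, what:1
Words with frequency 2: cry, may, quiet, sky, star, there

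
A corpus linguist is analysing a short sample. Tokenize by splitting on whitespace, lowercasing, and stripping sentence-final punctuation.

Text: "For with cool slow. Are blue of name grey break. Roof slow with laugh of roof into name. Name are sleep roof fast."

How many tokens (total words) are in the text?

Tokens: for, with, cool, slow, are, blue, of, name, grey, break, roof, slow, with, laugh, of, roof, into, name, name, are, sleep, roof, fast
N = 23

23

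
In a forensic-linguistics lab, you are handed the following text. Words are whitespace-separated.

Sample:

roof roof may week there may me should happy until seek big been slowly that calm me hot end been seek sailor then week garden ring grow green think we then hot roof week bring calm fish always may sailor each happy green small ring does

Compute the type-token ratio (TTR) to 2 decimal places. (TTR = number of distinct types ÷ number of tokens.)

0.65

N = 46 tokens, V = 30 types.
TTR = V / N = 30 / 46 = 0.65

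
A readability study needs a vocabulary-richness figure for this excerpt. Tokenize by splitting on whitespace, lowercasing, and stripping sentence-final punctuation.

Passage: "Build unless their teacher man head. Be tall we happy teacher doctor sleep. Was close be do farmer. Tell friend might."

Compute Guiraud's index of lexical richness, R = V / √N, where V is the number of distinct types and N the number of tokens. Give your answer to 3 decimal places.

N = 21, V = 19.
√N = 4.582576
R = 19 / 4.582576 = 4.146

4.146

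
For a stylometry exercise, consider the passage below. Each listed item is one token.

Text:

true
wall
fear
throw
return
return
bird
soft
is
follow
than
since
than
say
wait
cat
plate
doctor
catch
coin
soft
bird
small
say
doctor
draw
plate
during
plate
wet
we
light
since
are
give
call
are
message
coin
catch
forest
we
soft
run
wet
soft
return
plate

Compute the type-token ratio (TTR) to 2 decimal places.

N = 48 tokens, V = 30 types.
TTR = V / N = 30 / 48 = 0.63

0.63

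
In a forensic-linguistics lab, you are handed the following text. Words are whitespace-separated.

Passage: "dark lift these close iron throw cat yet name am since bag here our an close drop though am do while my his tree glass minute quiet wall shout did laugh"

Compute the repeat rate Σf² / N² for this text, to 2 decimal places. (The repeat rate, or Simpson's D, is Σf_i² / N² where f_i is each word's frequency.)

0.04

Frequencies: close:2, am:2, dark:1, lift:1, these:1, iron:1, throw:1, cat:1, yet:1, name:1, since:1, bag:1, here:1, our:1, an:1, drop:1, though:1, do:1, while:1, my:1, … (9 more, each freq 1)
Σf² = 35; N² = 961
Repeat rate = 35 / 961 = 0.04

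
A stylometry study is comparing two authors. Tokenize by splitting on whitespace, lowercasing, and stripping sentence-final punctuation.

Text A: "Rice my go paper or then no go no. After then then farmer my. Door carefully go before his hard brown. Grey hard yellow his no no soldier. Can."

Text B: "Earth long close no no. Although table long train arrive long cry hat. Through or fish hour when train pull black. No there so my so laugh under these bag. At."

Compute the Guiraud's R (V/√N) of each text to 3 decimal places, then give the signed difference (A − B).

A: V=19, N=29, R=3.528
B: V=25, N=31, R=4.490
Difference = 3.528 − 4.490 = -0.962

-0.962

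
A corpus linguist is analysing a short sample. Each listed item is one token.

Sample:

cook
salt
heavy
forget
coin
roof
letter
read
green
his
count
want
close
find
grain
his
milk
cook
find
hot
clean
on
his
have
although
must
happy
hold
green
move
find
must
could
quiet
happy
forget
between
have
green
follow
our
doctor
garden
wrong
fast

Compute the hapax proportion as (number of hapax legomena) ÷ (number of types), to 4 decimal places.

0.7647

Frequencies: green:3, his:3, find:3, cook:2, forget:2, have:2, must:2, happy:2, salt:1, heavy:1, coin:1, roof:1, letter:1, read:1, count:1, want:1, close:1, grain:1, milk:1, hot:1, … (14 more, each freq 1)
Hapax count = 26; type count = 34.
Ratio = 26 / 34 = 0.7647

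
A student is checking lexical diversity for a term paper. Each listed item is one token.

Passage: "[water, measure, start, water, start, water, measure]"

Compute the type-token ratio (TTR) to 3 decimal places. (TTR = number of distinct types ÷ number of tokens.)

0.429

N = 7 tokens, V = 3 types.
TTR = V / N = 3 / 7 = 0.429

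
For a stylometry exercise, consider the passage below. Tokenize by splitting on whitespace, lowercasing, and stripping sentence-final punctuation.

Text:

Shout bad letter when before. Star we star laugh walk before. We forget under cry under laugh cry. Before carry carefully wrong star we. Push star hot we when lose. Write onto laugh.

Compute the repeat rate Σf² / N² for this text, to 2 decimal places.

0.07

Frequencies: star:4, we:4, before:3, laugh:3, when:2, under:2, cry:2, shout:1, bad:1, letter:1, walk:1, forget:1, carry:1, carefully:1, wrong:1, push:1, hot:1, lose:1, write:1, onto:1
Σf² = 75; N² = 1089
Repeat rate = 75 / 1089 = 0.07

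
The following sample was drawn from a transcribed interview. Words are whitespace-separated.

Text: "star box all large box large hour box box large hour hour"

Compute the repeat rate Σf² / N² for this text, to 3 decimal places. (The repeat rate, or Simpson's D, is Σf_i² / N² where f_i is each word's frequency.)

Frequencies: box:4, large:3, hour:3, star:1, all:1
Σf² = 36; N² = 144
Repeat rate = 36 / 144 = 0.250

0.250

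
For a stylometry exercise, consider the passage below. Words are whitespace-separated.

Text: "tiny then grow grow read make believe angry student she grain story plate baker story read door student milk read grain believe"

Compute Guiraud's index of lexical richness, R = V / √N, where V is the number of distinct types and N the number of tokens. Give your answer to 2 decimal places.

3.20

N = 22, V = 15.
√N = 4.690416
R = 15 / 4.690416 = 3.20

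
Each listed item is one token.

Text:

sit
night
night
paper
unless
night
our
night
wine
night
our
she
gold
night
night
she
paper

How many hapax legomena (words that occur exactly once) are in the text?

Frequencies: night:7, paper:2, our:2, she:2, sit:1, unless:1, wine:1, gold:1
Hapax (freq=1): gold, sit, unless, wine

4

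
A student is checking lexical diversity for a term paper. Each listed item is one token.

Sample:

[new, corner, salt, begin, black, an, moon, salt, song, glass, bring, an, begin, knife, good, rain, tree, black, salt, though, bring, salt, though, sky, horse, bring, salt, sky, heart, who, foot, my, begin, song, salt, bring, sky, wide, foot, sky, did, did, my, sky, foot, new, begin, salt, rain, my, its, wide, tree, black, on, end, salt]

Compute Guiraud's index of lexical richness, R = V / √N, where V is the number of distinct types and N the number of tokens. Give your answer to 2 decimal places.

N = 57, V = 26.
√N = 7.549834
R = 26 / 7.549834 = 3.44

3.44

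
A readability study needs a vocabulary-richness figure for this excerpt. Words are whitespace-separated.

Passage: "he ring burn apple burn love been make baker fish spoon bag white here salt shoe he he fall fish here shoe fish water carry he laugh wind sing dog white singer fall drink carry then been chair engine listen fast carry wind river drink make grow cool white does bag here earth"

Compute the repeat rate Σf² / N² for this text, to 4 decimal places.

0.0374

Frequencies: he:4, fish:3, white:3, here:3, carry:3, burn:2, been:2, make:2, bag:2, shoe:2, fall:2, wind:2, drink:2, ring:1, apple:1, love:1, baker:1, spoon:1, salt:1, water:1, … (14 more, each freq 1)
Σf² = 105; N² = 2809
Repeat rate = 105 / 2809 = 0.0374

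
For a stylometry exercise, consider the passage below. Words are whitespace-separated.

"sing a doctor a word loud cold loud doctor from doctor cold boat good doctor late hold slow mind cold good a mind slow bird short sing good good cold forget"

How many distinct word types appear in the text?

16

Distinct types: {a, bird, boat, cold, doctor, forget, from, good, hold, late, loud, mind, short, sing, slow, word}
V = 16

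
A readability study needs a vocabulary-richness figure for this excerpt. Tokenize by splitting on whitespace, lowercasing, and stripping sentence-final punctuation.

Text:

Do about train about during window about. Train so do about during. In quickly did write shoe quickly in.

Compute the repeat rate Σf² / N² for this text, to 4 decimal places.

0.1136

Frequencies: about:4, do:2, train:2, during:2, in:2, quickly:2, window:1, so:1, did:1, write:1, shoe:1
Σf² = 41; N² = 361
Repeat rate = 41 / 361 = 0.1136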